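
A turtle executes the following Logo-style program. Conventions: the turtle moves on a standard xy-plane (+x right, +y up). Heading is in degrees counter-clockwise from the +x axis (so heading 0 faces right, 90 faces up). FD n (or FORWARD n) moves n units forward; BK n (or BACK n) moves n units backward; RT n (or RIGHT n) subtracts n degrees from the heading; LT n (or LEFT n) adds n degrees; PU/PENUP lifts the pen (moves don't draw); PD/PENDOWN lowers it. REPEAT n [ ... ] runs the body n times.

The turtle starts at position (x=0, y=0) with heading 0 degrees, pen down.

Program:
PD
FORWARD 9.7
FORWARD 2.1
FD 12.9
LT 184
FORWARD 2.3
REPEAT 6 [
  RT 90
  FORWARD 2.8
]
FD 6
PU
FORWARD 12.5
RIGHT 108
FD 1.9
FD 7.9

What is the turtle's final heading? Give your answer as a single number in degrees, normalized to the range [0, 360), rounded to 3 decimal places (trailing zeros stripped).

Executing turtle program step by step:
Start: pos=(0,0), heading=0, pen down
PD: pen down
FD 9.7: (0,0) -> (9.7,0) [heading=0, draw]
FD 2.1: (9.7,0) -> (11.8,0) [heading=0, draw]
FD 12.9: (11.8,0) -> (24.7,0) [heading=0, draw]
LT 184: heading 0 -> 184
FD 2.3: (24.7,0) -> (22.406,-0.16) [heading=184, draw]
REPEAT 6 [
  -- iteration 1/6 --
  RT 90: heading 184 -> 94
  FD 2.8: (22.406,-0.16) -> (22.21,2.633) [heading=94, draw]
  -- iteration 2/6 --
  RT 90: heading 94 -> 4
  FD 2.8: (22.21,2.633) -> (25.003,2.828) [heading=4, draw]
  -- iteration 3/6 --
  RT 90: heading 4 -> 274
  FD 2.8: (25.003,2.828) -> (25.199,0.035) [heading=274, draw]
  -- iteration 4/6 --
  RT 90: heading 274 -> 184
  FD 2.8: (25.199,0.035) -> (22.406,-0.16) [heading=184, draw]
  -- iteration 5/6 --
  RT 90: heading 184 -> 94
  FD 2.8: (22.406,-0.16) -> (22.21,2.633) [heading=94, draw]
  -- iteration 6/6 --
  RT 90: heading 94 -> 4
  FD 2.8: (22.21,2.633) -> (25.003,2.828) [heading=4, draw]
]
FD 6: (25.003,2.828) -> (30.989,3.247) [heading=4, draw]
PU: pen up
FD 12.5: (30.989,3.247) -> (43.458,4.119) [heading=4, move]
RT 108: heading 4 -> 256
FD 1.9: (43.458,4.119) -> (42.999,2.275) [heading=256, move]
FD 7.9: (42.999,2.275) -> (41.088,-5.39) [heading=256, move]
Final: pos=(41.088,-5.39), heading=256, 11 segment(s) drawn

Answer: 256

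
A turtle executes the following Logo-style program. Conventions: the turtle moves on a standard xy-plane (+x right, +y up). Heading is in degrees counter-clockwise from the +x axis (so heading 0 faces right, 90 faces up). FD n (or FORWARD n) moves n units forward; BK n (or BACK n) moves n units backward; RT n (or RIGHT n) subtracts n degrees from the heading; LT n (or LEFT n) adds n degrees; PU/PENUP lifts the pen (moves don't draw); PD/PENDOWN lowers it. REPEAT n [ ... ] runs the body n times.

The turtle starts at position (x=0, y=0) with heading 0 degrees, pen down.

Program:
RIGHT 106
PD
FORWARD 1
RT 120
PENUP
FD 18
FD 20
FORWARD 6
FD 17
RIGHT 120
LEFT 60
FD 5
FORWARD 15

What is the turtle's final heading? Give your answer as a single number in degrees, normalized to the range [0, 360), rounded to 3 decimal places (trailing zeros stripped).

Answer: 74

Derivation:
Executing turtle program step by step:
Start: pos=(0,0), heading=0, pen down
RT 106: heading 0 -> 254
PD: pen down
FD 1: (0,0) -> (-0.276,-0.961) [heading=254, draw]
RT 120: heading 254 -> 134
PU: pen up
FD 18: (-0.276,-0.961) -> (-12.779,11.987) [heading=134, move]
FD 20: (-12.779,11.987) -> (-26.673,26.374) [heading=134, move]
FD 6: (-26.673,26.374) -> (-30.841,30.69) [heading=134, move]
FD 17: (-30.841,30.69) -> (-42.65,42.918) [heading=134, move]
RT 120: heading 134 -> 14
LT 60: heading 14 -> 74
FD 5: (-42.65,42.918) -> (-41.272,47.725) [heading=74, move]
FD 15: (-41.272,47.725) -> (-37.137,62.144) [heading=74, move]
Final: pos=(-37.137,62.144), heading=74, 1 segment(s) drawn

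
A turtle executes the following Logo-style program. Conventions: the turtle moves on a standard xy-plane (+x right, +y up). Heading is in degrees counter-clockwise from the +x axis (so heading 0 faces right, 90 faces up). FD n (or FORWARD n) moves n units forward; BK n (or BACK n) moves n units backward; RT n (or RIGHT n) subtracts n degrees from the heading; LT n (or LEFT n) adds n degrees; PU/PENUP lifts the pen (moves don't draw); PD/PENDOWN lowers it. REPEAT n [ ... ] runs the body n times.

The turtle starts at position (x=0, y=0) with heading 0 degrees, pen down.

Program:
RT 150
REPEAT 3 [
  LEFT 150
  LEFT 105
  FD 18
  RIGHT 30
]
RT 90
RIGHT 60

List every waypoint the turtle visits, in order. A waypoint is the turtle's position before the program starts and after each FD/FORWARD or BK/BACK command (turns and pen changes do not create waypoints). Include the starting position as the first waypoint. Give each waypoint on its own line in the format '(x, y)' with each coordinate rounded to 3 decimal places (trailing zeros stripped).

Executing turtle program step by step:
Start: pos=(0,0), heading=0, pen down
RT 150: heading 0 -> 210
REPEAT 3 [
  -- iteration 1/3 --
  LT 150: heading 210 -> 0
  LT 105: heading 0 -> 105
  FD 18: (0,0) -> (-4.659,17.387) [heading=105, draw]
  RT 30: heading 105 -> 75
  -- iteration 2/3 --
  LT 150: heading 75 -> 225
  LT 105: heading 225 -> 330
  FD 18: (-4.659,17.387) -> (10.93,8.387) [heading=330, draw]
  RT 30: heading 330 -> 300
  -- iteration 3/3 --
  LT 150: heading 300 -> 90
  LT 105: heading 90 -> 195
  FD 18: (10.93,8.387) -> (-6.457,3.728) [heading=195, draw]
  RT 30: heading 195 -> 165
]
RT 90: heading 165 -> 75
RT 60: heading 75 -> 15
Final: pos=(-6.457,3.728), heading=15, 3 segment(s) drawn
Waypoints (4 total):
(0, 0)
(-4.659, 17.387)
(10.93, 8.387)
(-6.457, 3.728)

Answer: (0, 0)
(-4.659, 17.387)
(10.93, 8.387)
(-6.457, 3.728)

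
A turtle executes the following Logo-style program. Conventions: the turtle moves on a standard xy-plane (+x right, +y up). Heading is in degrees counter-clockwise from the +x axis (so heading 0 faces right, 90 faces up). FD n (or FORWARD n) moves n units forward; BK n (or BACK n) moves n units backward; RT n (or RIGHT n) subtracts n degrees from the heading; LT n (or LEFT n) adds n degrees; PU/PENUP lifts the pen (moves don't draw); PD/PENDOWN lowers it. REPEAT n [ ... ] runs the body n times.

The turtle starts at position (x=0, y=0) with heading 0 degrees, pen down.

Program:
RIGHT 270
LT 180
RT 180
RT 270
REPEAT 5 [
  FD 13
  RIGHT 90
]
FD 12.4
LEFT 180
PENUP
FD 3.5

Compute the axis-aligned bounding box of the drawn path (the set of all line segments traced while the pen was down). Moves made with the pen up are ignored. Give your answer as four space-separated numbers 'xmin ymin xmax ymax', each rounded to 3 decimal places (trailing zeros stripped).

Executing turtle program step by step:
Start: pos=(0,0), heading=0, pen down
RT 270: heading 0 -> 90
LT 180: heading 90 -> 270
RT 180: heading 270 -> 90
RT 270: heading 90 -> 180
REPEAT 5 [
  -- iteration 1/5 --
  FD 13: (0,0) -> (-13,0) [heading=180, draw]
  RT 90: heading 180 -> 90
  -- iteration 2/5 --
  FD 13: (-13,0) -> (-13,13) [heading=90, draw]
  RT 90: heading 90 -> 0
  -- iteration 3/5 --
  FD 13: (-13,13) -> (0,13) [heading=0, draw]
  RT 90: heading 0 -> 270
  -- iteration 4/5 --
  FD 13: (0,13) -> (0,0) [heading=270, draw]
  RT 90: heading 270 -> 180
  -- iteration 5/5 --
  FD 13: (0,0) -> (-13,0) [heading=180, draw]
  RT 90: heading 180 -> 90
]
FD 12.4: (-13,0) -> (-13,12.4) [heading=90, draw]
LT 180: heading 90 -> 270
PU: pen up
FD 3.5: (-13,12.4) -> (-13,8.9) [heading=270, move]
Final: pos=(-13,8.9), heading=270, 6 segment(s) drawn

Segment endpoints: x in {-13, -13, -13, -13, 0, 0, 0}, y in {0, 0, 0, 0, 12.4, 13, 13}
xmin=-13, ymin=0, xmax=0, ymax=13

Answer: -13 0 0 13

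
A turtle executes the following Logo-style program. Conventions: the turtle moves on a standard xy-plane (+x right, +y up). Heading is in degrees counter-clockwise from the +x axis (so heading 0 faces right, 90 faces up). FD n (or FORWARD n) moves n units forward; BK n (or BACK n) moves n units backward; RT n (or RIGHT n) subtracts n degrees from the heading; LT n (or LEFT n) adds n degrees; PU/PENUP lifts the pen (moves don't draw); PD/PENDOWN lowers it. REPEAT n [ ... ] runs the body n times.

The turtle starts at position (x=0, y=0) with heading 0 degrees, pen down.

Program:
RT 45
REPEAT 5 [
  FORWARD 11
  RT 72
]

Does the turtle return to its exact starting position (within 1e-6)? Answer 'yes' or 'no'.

Answer: yes

Derivation:
Executing turtle program step by step:
Start: pos=(0,0), heading=0, pen down
RT 45: heading 0 -> 315
REPEAT 5 [
  -- iteration 1/5 --
  FD 11: (0,0) -> (7.778,-7.778) [heading=315, draw]
  RT 72: heading 315 -> 243
  -- iteration 2/5 --
  FD 11: (7.778,-7.778) -> (2.784,-17.579) [heading=243, draw]
  RT 72: heading 243 -> 171
  -- iteration 3/5 --
  FD 11: (2.784,-17.579) -> (-8.08,-15.858) [heading=171, draw]
  RT 72: heading 171 -> 99
  -- iteration 4/5 --
  FD 11: (-8.08,-15.858) -> (-9.801,-4.994) [heading=99, draw]
  RT 72: heading 99 -> 27
  -- iteration 5/5 --
  FD 11: (-9.801,-4.994) -> (0,0) [heading=27, draw]
  RT 72: heading 27 -> 315
]
Final: pos=(0,0), heading=315, 5 segment(s) drawn

Start position: (0, 0)
Final position: (0, 0)
Distance = 0; < 1e-6 -> CLOSED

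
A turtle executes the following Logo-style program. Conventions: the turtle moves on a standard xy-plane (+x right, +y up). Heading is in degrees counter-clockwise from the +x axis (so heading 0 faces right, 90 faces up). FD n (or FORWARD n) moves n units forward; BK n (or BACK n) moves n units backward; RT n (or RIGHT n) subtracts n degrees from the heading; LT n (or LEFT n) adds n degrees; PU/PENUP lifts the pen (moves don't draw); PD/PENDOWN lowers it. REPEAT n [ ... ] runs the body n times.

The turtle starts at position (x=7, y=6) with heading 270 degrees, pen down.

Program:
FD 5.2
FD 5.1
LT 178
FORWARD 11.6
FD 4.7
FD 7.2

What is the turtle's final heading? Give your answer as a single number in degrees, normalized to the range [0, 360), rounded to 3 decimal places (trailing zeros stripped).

Executing turtle program step by step:
Start: pos=(7,6), heading=270, pen down
FD 5.2: (7,6) -> (7,0.8) [heading=270, draw]
FD 5.1: (7,0.8) -> (7,-4.3) [heading=270, draw]
LT 178: heading 270 -> 88
FD 11.6: (7,-4.3) -> (7.405,7.293) [heading=88, draw]
FD 4.7: (7.405,7.293) -> (7.569,11.99) [heading=88, draw]
FD 7.2: (7.569,11.99) -> (7.82,19.186) [heading=88, draw]
Final: pos=(7.82,19.186), heading=88, 5 segment(s) drawn

Answer: 88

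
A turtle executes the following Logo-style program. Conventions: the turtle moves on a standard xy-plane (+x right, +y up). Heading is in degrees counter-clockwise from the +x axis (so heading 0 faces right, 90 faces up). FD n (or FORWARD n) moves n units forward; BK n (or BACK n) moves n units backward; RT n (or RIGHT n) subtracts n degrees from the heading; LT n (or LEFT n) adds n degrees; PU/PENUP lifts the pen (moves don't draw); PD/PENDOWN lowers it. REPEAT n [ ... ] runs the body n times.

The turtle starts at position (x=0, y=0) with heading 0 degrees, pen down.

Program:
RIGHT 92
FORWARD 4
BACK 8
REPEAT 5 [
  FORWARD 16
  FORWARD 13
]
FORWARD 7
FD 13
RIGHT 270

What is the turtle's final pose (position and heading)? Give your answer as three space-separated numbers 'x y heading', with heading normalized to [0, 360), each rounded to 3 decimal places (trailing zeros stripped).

Executing turtle program step by step:
Start: pos=(0,0), heading=0, pen down
RT 92: heading 0 -> 268
FD 4: (0,0) -> (-0.14,-3.998) [heading=268, draw]
BK 8: (-0.14,-3.998) -> (0.14,3.998) [heading=268, draw]
REPEAT 5 [
  -- iteration 1/5 --
  FD 16: (0.14,3.998) -> (-0.419,-11.993) [heading=268, draw]
  FD 13: (-0.419,-11.993) -> (-0.872,-24.985) [heading=268, draw]
  -- iteration 2/5 --
  FD 16: (-0.872,-24.985) -> (-1.431,-40.975) [heading=268, draw]
  FD 13: (-1.431,-40.975) -> (-1.885,-53.967) [heading=268, draw]
  -- iteration 3/5 --
  FD 16: (-1.885,-53.967) -> (-2.443,-69.957) [heading=268, draw]
  FD 13: (-2.443,-69.957) -> (-2.897,-82.949) [heading=268, draw]
  -- iteration 4/5 --
  FD 16: (-2.897,-82.949) -> (-3.455,-98.94) [heading=268, draw]
  FD 13: (-3.455,-98.94) -> (-3.909,-111.932) [heading=268, draw]
  -- iteration 5/5 --
  FD 16: (-3.909,-111.932) -> (-4.467,-127.922) [heading=268, draw]
  FD 13: (-4.467,-127.922) -> (-4.921,-140.914) [heading=268, draw]
]
FD 7: (-4.921,-140.914) -> (-5.165,-147.91) [heading=268, draw]
FD 13: (-5.165,-147.91) -> (-5.619,-160.902) [heading=268, draw]
RT 270: heading 268 -> 358
Final: pos=(-5.619,-160.902), heading=358, 14 segment(s) drawn

Answer: -5.619 -160.902 358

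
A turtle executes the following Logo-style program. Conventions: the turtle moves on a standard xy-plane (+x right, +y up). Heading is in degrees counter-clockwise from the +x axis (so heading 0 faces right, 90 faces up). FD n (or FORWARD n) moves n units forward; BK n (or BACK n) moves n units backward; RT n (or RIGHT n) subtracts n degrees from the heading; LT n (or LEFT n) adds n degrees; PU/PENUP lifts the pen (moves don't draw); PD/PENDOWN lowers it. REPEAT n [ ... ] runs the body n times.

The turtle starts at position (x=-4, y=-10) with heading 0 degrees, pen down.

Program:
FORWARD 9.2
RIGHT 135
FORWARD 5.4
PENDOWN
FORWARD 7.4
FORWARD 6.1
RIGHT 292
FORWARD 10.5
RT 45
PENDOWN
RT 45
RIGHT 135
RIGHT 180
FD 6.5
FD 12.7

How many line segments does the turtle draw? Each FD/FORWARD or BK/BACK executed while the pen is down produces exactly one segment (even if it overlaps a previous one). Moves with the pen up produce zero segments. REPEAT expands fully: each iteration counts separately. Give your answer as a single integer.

Executing turtle program step by step:
Start: pos=(-4,-10), heading=0, pen down
FD 9.2: (-4,-10) -> (5.2,-10) [heading=0, draw]
RT 135: heading 0 -> 225
FD 5.4: (5.2,-10) -> (1.382,-13.818) [heading=225, draw]
PD: pen down
FD 7.4: (1.382,-13.818) -> (-3.851,-19.051) [heading=225, draw]
FD 6.1: (-3.851,-19.051) -> (-8.164,-23.364) [heading=225, draw]
RT 292: heading 225 -> 293
FD 10.5: (-8.164,-23.364) -> (-4.062,-33.03) [heading=293, draw]
RT 45: heading 293 -> 248
PD: pen down
RT 45: heading 248 -> 203
RT 135: heading 203 -> 68
RT 180: heading 68 -> 248
FD 6.5: (-4.062,-33.03) -> (-6.497,-39.056) [heading=248, draw]
FD 12.7: (-6.497,-39.056) -> (-11.254,-50.832) [heading=248, draw]
Final: pos=(-11.254,-50.832), heading=248, 7 segment(s) drawn
Segments drawn: 7

Answer: 7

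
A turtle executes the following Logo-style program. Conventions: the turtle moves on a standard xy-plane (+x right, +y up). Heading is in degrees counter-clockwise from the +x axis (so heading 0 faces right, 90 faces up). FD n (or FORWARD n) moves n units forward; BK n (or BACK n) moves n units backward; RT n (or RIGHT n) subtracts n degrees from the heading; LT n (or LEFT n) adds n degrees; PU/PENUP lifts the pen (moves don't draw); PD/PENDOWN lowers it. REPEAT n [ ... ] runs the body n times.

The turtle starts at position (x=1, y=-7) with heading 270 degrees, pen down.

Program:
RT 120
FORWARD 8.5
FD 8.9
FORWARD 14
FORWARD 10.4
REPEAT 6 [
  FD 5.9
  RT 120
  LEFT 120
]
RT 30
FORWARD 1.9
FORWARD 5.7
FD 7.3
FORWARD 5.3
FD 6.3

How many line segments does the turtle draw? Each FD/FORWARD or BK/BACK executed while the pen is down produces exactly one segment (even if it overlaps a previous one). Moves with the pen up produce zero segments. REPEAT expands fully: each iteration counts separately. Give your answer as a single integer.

Answer: 15

Derivation:
Executing turtle program step by step:
Start: pos=(1,-7), heading=270, pen down
RT 120: heading 270 -> 150
FD 8.5: (1,-7) -> (-6.361,-2.75) [heading=150, draw]
FD 8.9: (-6.361,-2.75) -> (-14.069,1.7) [heading=150, draw]
FD 14: (-14.069,1.7) -> (-26.193,8.7) [heading=150, draw]
FD 10.4: (-26.193,8.7) -> (-35.2,13.9) [heading=150, draw]
REPEAT 6 [
  -- iteration 1/6 --
  FD 5.9: (-35.2,13.9) -> (-40.309,16.85) [heading=150, draw]
  RT 120: heading 150 -> 30
  LT 120: heading 30 -> 150
  -- iteration 2/6 --
  FD 5.9: (-40.309,16.85) -> (-45.419,19.8) [heading=150, draw]
  RT 120: heading 150 -> 30
  LT 120: heading 30 -> 150
  -- iteration 3/6 --
  FD 5.9: (-45.419,19.8) -> (-50.529,22.75) [heading=150, draw]
  RT 120: heading 150 -> 30
  LT 120: heading 30 -> 150
  -- iteration 4/6 --
  FD 5.9: (-50.529,22.75) -> (-55.638,25.7) [heading=150, draw]
  RT 120: heading 150 -> 30
  LT 120: heading 30 -> 150
  -- iteration 5/6 --
  FD 5.9: (-55.638,25.7) -> (-60.748,28.65) [heading=150, draw]
  RT 120: heading 150 -> 30
  LT 120: heading 30 -> 150
  -- iteration 6/6 --
  FD 5.9: (-60.748,28.65) -> (-65.857,31.6) [heading=150, draw]
  RT 120: heading 150 -> 30
  LT 120: heading 30 -> 150
]
RT 30: heading 150 -> 120
FD 1.9: (-65.857,31.6) -> (-66.807,33.245) [heading=120, draw]
FD 5.7: (-66.807,33.245) -> (-69.657,38.182) [heading=120, draw]
FD 7.3: (-69.657,38.182) -> (-73.307,44.504) [heading=120, draw]
FD 5.3: (-73.307,44.504) -> (-75.957,49.094) [heading=120, draw]
FD 6.3: (-75.957,49.094) -> (-79.107,54.55) [heading=120, draw]
Final: pos=(-79.107,54.55), heading=120, 15 segment(s) drawn
Segments drawn: 15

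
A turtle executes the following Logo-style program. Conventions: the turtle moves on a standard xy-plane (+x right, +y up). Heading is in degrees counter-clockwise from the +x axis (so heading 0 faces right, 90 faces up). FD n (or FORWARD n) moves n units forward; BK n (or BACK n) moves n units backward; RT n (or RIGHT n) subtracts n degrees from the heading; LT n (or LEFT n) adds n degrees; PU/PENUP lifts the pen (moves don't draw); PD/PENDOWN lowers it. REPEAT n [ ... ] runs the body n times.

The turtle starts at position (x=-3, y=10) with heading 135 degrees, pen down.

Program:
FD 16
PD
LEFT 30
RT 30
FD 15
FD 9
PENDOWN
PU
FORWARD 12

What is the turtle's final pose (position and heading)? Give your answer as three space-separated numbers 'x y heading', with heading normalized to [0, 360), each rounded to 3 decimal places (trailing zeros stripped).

Answer: -39.77 46.77 135

Derivation:
Executing turtle program step by step:
Start: pos=(-3,10), heading=135, pen down
FD 16: (-3,10) -> (-14.314,21.314) [heading=135, draw]
PD: pen down
LT 30: heading 135 -> 165
RT 30: heading 165 -> 135
FD 15: (-14.314,21.314) -> (-24.92,31.92) [heading=135, draw]
FD 9: (-24.92,31.92) -> (-31.284,38.284) [heading=135, draw]
PD: pen down
PU: pen up
FD 12: (-31.284,38.284) -> (-39.77,46.77) [heading=135, move]
Final: pos=(-39.77,46.77), heading=135, 3 segment(s) drawn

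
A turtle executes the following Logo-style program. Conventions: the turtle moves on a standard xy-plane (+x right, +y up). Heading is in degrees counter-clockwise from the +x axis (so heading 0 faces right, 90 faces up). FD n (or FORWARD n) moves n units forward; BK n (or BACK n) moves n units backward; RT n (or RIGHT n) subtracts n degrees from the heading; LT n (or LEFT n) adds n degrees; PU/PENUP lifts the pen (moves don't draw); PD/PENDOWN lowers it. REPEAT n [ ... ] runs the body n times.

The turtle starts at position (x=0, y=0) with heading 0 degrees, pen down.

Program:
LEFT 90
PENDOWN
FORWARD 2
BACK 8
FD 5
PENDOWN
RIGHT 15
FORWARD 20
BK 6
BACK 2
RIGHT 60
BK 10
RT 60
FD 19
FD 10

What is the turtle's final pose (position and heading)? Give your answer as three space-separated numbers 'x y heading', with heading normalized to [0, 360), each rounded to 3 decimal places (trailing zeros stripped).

Executing turtle program step by step:
Start: pos=(0,0), heading=0, pen down
LT 90: heading 0 -> 90
PD: pen down
FD 2: (0,0) -> (0,2) [heading=90, draw]
BK 8: (0,2) -> (0,-6) [heading=90, draw]
FD 5: (0,-6) -> (0,-1) [heading=90, draw]
PD: pen down
RT 15: heading 90 -> 75
FD 20: (0,-1) -> (5.176,18.319) [heading=75, draw]
BK 6: (5.176,18.319) -> (3.623,12.523) [heading=75, draw]
BK 2: (3.623,12.523) -> (3.106,10.591) [heading=75, draw]
RT 60: heading 75 -> 15
BK 10: (3.106,10.591) -> (-6.553,8.003) [heading=15, draw]
RT 60: heading 15 -> 315
FD 19: (-6.553,8.003) -> (6.882,-5.432) [heading=315, draw]
FD 10: (6.882,-5.432) -> (13.953,-12.503) [heading=315, draw]
Final: pos=(13.953,-12.503), heading=315, 9 segment(s) drawn

Answer: 13.953 -12.503 315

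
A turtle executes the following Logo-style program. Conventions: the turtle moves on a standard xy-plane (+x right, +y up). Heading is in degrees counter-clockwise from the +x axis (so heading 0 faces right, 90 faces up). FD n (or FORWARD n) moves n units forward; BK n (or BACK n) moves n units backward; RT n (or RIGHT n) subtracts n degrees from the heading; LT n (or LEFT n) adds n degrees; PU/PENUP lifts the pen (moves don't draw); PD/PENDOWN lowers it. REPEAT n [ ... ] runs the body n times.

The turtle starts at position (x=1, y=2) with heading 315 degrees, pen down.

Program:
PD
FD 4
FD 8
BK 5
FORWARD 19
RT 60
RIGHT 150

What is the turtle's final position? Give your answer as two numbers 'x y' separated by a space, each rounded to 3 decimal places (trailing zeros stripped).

Executing turtle program step by step:
Start: pos=(1,2), heading=315, pen down
PD: pen down
FD 4: (1,2) -> (3.828,-0.828) [heading=315, draw]
FD 8: (3.828,-0.828) -> (9.485,-6.485) [heading=315, draw]
BK 5: (9.485,-6.485) -> (5.95,-2.95) [heading=315, draw]
FD 19: (5.95,-2.95) -> (19.385,-16.385) [heading=315, draw]
RT 60: heading 315 -> 255
RT 150: heading 255 -> 105
Final: pos=(19.385,-16.385), heading=105, 4 segment(s) drawn

Answer: 19.385 -16.385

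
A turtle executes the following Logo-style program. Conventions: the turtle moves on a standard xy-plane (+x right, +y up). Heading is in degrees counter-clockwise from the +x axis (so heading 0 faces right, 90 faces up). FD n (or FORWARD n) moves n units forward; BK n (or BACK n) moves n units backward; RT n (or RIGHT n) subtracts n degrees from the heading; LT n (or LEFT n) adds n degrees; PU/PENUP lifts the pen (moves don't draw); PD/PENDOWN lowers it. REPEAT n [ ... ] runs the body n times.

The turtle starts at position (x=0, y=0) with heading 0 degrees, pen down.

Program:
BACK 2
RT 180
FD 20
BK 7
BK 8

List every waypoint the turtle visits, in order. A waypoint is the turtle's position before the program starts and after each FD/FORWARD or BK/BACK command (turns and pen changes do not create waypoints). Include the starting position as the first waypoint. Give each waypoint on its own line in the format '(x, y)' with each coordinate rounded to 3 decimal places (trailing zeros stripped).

Answer: (0, 0)
(-2, 0)
(-22, 0)
(-15, 0)
(-7, 0)

Derivation:
Executing turtle program step by step:
Start: pos=(0,0), heading=0, pen down
BK 2: (0,0) -> (-2,0) [heading=0, draw]
RT 180: heading 0 -> 180
FD 20: (-2,0) -> (-22,0) [heading=180, draw]
BK 7: (-22,0) -> (-15,0) [heading=180, draw]
BK 8: (-15,0) -> (-7,0) [heading=180, draw]
Final: pos=(-7,0), heading=180, 4 segment(s) drawn
Waypoints (5 total):
(0, 0)
(-2, 0)
(-22, 0)
(-15, 0)
(-7, 0)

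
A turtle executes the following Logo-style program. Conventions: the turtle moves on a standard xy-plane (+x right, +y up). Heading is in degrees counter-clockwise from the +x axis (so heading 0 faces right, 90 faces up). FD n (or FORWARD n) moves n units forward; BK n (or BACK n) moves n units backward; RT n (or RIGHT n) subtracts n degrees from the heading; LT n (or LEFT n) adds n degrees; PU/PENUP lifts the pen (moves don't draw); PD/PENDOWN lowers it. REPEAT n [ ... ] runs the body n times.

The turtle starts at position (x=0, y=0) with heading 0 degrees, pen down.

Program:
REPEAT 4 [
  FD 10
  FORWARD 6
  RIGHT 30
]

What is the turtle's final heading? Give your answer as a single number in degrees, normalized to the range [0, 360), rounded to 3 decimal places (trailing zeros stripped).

Executing turtle program step by step:
Start: pos=(0,0), heading=0, pen down
REPEAT 4 [
  -- iteration 1/4 --
  FD 10: (0,0) -> (10,0) [heading=0, draw]
  FD 6: (10,0) -> (16,0) [heading=0, draw]
  RT 30: heading 0 -> 330
  -- iteration 2/4 --
  FD 10: (16,0) -> (24.66,-5) [heading=330, draw]
  FD 6: (24.66,-5) -> (29.856,-8) [heading=330, draw]
  RT 30: heading 330 -> 300
  -- iteration 3/4 --
  FD 10: (29.856,-8) -> (34.856,-16.66) [heading=300, draw]
  FD 6: (34.856,-16.66) -> (37.856,-21.856) [heading=300, draw]
  RT 30: heading 300 -> 270
  -- iteration 4/4 --
  FD 10: (37.856,-21.856) -> (37.856,-31.856) [heading=270, draw]
  FD 6: (37.856,-31.856) -> (37.856,-37.856) [heading=270, draw]
  RT 30: heading 270 -> 240
]
Final: pos=(37.856,-37.856), heading=240, 8 segment(s) drawn

Answer: 240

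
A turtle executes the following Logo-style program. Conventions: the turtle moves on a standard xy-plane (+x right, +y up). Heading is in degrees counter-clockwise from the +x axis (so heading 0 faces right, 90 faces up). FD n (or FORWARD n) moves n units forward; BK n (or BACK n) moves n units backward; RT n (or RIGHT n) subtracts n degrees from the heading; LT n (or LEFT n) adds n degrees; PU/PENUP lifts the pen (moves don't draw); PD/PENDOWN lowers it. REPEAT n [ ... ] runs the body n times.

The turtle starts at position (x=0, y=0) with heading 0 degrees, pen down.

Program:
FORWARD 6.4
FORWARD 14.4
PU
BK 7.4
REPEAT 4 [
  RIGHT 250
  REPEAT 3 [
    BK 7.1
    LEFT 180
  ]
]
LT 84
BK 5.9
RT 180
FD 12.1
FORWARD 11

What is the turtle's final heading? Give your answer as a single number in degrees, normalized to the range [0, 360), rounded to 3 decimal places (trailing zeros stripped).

Answer: 344

Derivation:
Executing turtle program step by step:
Start: pos=(0,0), heading=0, pen down
FD 6.4: (0,0) -> (6.4,0) [heading=0, draw]
FD 14.4: (6.4,0) -> (20.8,0) [heading=0, draw]
PU: pen up
BK 7.4: (20.8,0) -> (13.4,0) [heading=0, move]
REPEAT 4 [
  -- iteration 1/4 --
  RT 250: heading 0 -> 110
  REPEAT 3 [
    -- iteration 1/3 --
    BK 7.1: (13.4,0) -> (15.828,-6.672) [heading=110, move]
    LT 180: heading 110 -> 290
    -- iteration 2/3 --
    BK 7.1: (15.828,-6.672) -> (13.4,0) [heading=290, move]
    LT 180: heading 290 -> 110
    -- iteration 3/3 --
    BK 7.1: (13.4,0) -> (15.828,-6.672) [heading=110, move]
    LT 180: heading 110 -> 290
  ]
  -- iteration 2/4 --
  RT 250: heading 290 -> 40
  REPEAT 3 [
    -- iteration 1/3 --
    BK 7.1: (15.828,-6.672) -> (10.389,-11.236) [heading=40, move]
    LT 180: heading 40 -> 220
    -- iteration 2/3 --
    BK 7.1: (10.389,-11.236) -> (15.828,-6.672) [heading=220, move]
    LT 180: heading 220 -> 40
    -- iteration 3/3 --
    BK 7.1: (15.828,-6.672) -> (10.389,-11.236) [heading=40, move]
    LT 180: heading 40 -> 220
  ]
  -- iteration 3/4 --
  RT 250: heading 220 -> 330
  REPEAT 3 [
    -- iteration 1/3 --
    BK 7.1: (10.389,-11.236) -> (4.241,-7.686) [heading=330, move]
    LT 180: heading 330 -> 150
    -- iteration 2/3 --
    BK 7.1: (4.241,-7.686) -> (10.389,-11.236) [heading=150, move]
    LT 180: heading 150 -> 330
    -- iteration 3/3 --
    BK 7.1: (10.389,-11.236) -> (4.241,-7.686) [heading=330, move]
    LT 180: heading 330 -> 150
  ]
  -- iteration 4/4 --
  RT 250: heading 150 -> 260
  REPEAT 3 [
    -- iteration 1/3 --
    BK 7.1: (4.241,-7.686) -> (5.474,-0.693) [heading=260, move]
    LT 180: heading 260 -> 80
    -- iteration 2/3 --
    BK 7.1: (5.474,-0.693) -> (4.241,-7.686) [heading=80, move]
    LT 180: heading 80 -> 260
    -- iteration 3/3 --
    BK 7.1: (4.241,-7.686) -> (5.474,-0.693) [heading=260, move]
    LT 180: heading 260 -> 80
  ]
]
LT 84: heading 80 -> 164
BK 5.9: (5.474,-0.693) -> (11.145,-2.32) [heading=164, move]
RT 180: heading 164 -> 344
FD 12.1: (11.145,-2.32) -> (22.776,-5.655) [heading=344, move]
FD 11: (22.776,-5.655) -> (33.35,-8.687) [heading=344, move]
Final: pos=(33.35,-8.687), heading=344, 2 segment(s) drawn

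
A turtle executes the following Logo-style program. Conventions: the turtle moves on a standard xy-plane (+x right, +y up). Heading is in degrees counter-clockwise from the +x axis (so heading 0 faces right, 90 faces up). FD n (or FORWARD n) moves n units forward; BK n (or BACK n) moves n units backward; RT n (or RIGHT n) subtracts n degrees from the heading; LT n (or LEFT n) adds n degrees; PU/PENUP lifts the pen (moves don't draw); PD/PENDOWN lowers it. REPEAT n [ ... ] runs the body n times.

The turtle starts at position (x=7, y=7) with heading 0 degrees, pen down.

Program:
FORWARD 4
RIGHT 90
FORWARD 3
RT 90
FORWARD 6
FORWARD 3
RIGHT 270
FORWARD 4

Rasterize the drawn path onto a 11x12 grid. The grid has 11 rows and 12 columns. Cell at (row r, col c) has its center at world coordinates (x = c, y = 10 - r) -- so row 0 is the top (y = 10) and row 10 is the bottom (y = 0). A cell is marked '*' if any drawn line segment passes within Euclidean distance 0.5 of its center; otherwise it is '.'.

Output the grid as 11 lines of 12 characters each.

Segment 0: (7,7) -> (11,7)
Segment 1: (11,7) -> (11,4)
Segment 2: (11,4) -> (5,4)
Segment 3: (5,4) -> (2,4)
Segment 4: (2,4) -> (2,-0)

Answer: ............
............
............
.......*****
...........*
...........*
..**********
..*.........
..*.........
..*.........
..*.........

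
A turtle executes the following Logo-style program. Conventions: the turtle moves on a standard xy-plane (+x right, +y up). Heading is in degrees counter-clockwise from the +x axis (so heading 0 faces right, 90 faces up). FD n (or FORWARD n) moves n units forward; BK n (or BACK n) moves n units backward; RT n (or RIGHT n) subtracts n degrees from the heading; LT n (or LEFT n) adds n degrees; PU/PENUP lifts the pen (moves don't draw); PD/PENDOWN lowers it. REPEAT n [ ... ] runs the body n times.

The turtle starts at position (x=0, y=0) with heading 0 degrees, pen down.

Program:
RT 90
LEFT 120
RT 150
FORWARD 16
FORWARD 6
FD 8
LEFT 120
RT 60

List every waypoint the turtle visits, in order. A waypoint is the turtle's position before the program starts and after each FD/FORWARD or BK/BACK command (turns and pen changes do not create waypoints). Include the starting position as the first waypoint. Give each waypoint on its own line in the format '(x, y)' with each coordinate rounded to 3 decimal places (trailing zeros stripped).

Executing turtle program step by step:
Start: pos=(0,0), heading=0, pen down
RT 90: heading 0 -> 270
LT 120: heading 270 -> 30
RT 150: heading 30 -> 240
FD 16: (0,0) -> (-8,-13.856) [heading=240, draw]
FD 6: (-8,-13.856) -> (-11,-19.053) [heading=240, draw]
FD 8: (-11,-19.053) -> (-15,-25.981) [heading=240, draw]
LT 120: heading 240 -> 0
RT 60: heading 0 -> 300
Final: pos=(-15,-25.981), heading=300, 3 segment(s) drawn
Waypoints (4 total):
(0, 0)
(-8, -13.856)
(-11, -19.053)
(-15, -25.981)

Answer: (0, 0)
(-8, -13.856)
(-11, -19.053)
(-15, -25.981)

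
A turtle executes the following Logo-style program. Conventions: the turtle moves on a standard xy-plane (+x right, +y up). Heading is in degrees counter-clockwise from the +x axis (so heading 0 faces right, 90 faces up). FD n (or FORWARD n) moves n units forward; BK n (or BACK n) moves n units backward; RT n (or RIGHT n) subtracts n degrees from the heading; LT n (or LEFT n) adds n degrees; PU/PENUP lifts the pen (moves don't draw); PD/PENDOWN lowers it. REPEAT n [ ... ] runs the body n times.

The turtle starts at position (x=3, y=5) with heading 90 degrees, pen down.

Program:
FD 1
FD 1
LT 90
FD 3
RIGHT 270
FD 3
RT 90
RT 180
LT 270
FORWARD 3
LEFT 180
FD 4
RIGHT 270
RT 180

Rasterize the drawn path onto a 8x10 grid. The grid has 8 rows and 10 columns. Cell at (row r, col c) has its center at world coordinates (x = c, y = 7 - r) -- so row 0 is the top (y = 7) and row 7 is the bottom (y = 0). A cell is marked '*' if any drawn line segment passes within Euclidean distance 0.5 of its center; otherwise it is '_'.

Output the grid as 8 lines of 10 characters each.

Segment 0: (3,5) -> (3,6)
Segment 1: (3,6) -> (3,7)
Segment 2: (3,7) -> (0,7)
Segment 3: (0,7) -> (0,4)
Segment 4: (0,4) -> (0,1)
Segment 5: (0,1) -> (0,5)

Answer: ****______
*__*______
*__*______
*_________
*_________
*_________
*_________
__________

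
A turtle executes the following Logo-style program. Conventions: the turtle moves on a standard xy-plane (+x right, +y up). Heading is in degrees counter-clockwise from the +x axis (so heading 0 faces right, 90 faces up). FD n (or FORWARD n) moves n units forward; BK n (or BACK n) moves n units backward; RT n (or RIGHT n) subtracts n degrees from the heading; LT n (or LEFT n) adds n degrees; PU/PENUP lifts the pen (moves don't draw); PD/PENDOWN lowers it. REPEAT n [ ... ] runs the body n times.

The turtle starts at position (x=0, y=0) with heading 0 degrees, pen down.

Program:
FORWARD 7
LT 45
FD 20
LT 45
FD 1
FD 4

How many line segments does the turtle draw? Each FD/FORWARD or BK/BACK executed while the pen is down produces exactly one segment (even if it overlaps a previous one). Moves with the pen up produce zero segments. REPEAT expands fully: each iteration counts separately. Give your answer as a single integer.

Executing turtle program step by step:
Start: pos=(0,0), heading=0, pen down
FD 7: (0,0) -> (7,0) [heading=0, draw]
LT 45: heading 0 -> 45
FD 20: (7,0) -> (21.142,14.142) [heading=45, draw]
LT 45: heading 45 -> 90
FD 1: (21.142,14.142) -> (21.142,15.142) [heading=90, draw]
FD 4: (21.142,15.142) -> (21.142,19.142) [heading=90, draw]
Final: pos=(21.142,19.142), heading=90, 4 segment(s) drawn
Segments drawn: 4

Answer: 4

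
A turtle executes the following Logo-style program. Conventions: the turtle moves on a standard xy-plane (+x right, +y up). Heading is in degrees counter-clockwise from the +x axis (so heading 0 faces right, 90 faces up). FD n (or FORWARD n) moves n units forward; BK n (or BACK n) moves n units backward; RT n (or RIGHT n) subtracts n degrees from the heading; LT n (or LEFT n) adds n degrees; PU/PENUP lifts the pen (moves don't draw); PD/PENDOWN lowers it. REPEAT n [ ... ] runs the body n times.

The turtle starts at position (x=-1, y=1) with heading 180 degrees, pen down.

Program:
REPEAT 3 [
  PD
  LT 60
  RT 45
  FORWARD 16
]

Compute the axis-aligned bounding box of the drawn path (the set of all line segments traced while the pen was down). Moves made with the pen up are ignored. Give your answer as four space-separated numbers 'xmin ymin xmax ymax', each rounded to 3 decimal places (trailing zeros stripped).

Executing turtle program step by step:
Start: pos=(-1,1), heading=180, pen down
REPEAT 3 [
  -- iteration 1/3 --
  PD: pen down
  LT 60: heading 180 -> 240
  RT 45: heading 240 -> 195
  FD 16: (-1,1) -> (-16.455,-3.141) [heading=195, draw]
  -- iteration 2/3 --
  PD: pen down
  LT 60: heading 195 -> 255
  RT 45: heading 255 -> 210
  FD 16: (-16.455,-3.141) -> (-30.311,-11.141) [heading=210, draw]
  -- iteration 3/3 --
  PD: pen down
  LT 60: heading 210 -> 270
  RT 45: heading 270 -> 225
  FD 16: (-30.311,-11.141) -> (-41.625,-22.455) [heading=225, draw]
]
Final: pos=(-41.625,-22.455), heading=225, 3 segment(s) drawn

Segment endpoints: x in {-41.625, -30.311, -16.455, -1}, y in {-22.455, -11.141, -3.141, 1}
xmin=-41.625, ymin=-22.455, xmax=-1, ymax=1

Answer: -41.625 -22.455 -1 1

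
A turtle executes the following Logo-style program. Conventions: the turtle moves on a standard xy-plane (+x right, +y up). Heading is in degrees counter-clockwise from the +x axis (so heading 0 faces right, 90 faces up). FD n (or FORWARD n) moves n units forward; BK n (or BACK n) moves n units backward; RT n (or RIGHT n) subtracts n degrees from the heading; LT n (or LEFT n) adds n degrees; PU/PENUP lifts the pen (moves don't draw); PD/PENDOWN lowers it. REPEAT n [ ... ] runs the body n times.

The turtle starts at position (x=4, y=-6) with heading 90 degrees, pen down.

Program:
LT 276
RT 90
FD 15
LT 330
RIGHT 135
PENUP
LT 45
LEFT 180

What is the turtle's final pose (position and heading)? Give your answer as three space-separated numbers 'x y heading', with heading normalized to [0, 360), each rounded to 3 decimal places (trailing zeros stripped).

Executing turtle program step by step:
Start: pos=(4,-6), heading=90, pen down
LT 276: heading 90 -> 6
RT 90: heading 6 -> 276
FD 15: (4,-6) -> (5.568,-20.918) [heading=276, draw]
LT 330: heading 276 -> 246
RT 135: heading 246 -> 111
PU: pen up
LT 45: heading 111 -> 156
LT 180: heading 156 -> 336
Final: pos=(5.568,-20.918), heading=336, 1 segment(s) drawn

Answer: 5.568 -20.918 336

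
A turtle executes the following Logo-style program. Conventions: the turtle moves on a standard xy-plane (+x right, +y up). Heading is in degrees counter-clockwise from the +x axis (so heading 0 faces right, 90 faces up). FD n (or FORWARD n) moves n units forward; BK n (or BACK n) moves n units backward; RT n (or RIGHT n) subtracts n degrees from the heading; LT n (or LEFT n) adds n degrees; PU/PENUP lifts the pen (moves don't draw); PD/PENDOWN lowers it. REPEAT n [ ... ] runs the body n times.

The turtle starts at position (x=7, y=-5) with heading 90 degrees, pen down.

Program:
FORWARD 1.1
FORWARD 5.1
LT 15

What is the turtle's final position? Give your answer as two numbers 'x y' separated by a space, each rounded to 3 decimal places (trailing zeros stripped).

Answer: 7 1.2

Derivation:
Executing turtle program step by step:
Start: pos=(7,-5), heading=90, pen down
FD 1.1: (7,-5) -> (7,-3.9) [heading=90, draw]
FD 5.1: (7,-3.9) -> (7,1.2) [heading=90, draw]
LT 15: heading 90 -> 105
Final: pos=(7,1.2), heading=105, 2 segment(s) drawn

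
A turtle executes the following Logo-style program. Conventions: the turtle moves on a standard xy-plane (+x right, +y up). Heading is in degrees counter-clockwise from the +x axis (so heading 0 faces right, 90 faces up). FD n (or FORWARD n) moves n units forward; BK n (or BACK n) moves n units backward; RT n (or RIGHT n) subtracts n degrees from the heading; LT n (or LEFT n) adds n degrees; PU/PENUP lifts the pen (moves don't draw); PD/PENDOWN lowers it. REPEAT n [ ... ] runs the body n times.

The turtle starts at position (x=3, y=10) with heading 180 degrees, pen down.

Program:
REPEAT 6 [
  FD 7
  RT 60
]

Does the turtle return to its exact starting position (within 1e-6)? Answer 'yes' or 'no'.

Answer: yes

Derivation:
Executing turtle program step by step:
Start: pos=(3,10), heading=180, pen down
REPEAT 6 [
  -- iteration 1/6 --
  FD 7: (3,10) -> (-4,10) [heading=180, draw]
  RT 60: heading 180 -> 120
  -- iteration 2/6 --
  FD 7: (-4,10) -> (-7.5,16.062) [heading=120, draw]
  RT 60: heading 120 -> 60
  -- iteration 3/6 --
  FD 7: (-7.5,16.062) -> (-4,22.124) [heading=60, draw]
  RT 60: heading 60 -> 0
  -- iteration 4/6 --
  FD 7: (-4,22.124) -> (3,22.124) [heading=0, draw]
  RT 60: heading 0 -> 300
  -- iteration 5/6 --
  FD 7: (3,22.124) -> (6.5,16.062) [heading=300, draw]
  RT 60: heading 300 -> 240
  -- iteration 6/6 --
  FD 7: (6.5,16.062) -> (3,10) [heading=240, draw]
  RT 60: heading 240 -> 180
]
Final: pos=(3,10), heading=180, 6 segment(s) drawn

Start position: (3, 10)
Final position: (3, 10)
Distance = 0; < 1e-6 -> CLOSED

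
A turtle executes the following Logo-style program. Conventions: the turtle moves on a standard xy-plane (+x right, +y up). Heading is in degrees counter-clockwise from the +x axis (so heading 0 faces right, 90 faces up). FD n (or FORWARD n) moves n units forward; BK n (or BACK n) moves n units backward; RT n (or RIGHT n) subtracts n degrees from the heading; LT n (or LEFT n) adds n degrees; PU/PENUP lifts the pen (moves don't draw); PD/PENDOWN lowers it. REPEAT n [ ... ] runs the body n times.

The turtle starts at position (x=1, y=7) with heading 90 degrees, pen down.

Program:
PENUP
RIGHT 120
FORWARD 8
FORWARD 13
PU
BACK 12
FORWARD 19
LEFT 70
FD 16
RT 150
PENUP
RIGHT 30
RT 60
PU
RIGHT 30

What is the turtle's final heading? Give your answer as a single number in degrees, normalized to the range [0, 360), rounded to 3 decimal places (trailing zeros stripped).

Executing turtle program step by step:
Start: pos=(1,7), heading=90, pen down
PU: pen up
RT 120: heading 90 -> 330
FD 8: (1,7) -> (7.928,3) [heading=330, move]
FD 13: (7.928,3) -> (19.187,-3.5) [heading=330, move]
PU: pen up
BK 12: (19.187,-3.5) -> (8.794,2.5) [heading=330, move]
FD 19: (8.794,2.5) -> (25.249,-7) [heading=330, move]
LT 70: heading 330 -> 40
FD 16: (25.249,-7) -> (37.505,3.285) [heading=40, move]
RT 150: heading 40 -> 250
PU: pen up
RT 30: heading 250 -> 220
RT 60: heading 220 -> 160
PU: pen up
RT 30: heading 160 -> 130
Final: pos=(37.505,3.285), heading=130, 0 segment(s) drawn

Answer: 130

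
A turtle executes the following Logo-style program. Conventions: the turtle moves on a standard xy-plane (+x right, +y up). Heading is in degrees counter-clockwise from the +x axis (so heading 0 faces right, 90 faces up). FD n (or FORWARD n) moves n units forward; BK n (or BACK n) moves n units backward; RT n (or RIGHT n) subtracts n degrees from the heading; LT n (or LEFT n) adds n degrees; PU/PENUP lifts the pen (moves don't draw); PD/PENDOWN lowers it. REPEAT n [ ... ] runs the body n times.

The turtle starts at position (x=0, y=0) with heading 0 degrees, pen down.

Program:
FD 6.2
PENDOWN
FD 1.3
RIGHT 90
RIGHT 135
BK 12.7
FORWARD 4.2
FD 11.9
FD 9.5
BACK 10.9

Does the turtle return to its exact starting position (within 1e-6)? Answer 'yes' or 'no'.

Executing turtle program step by step:
Start: pos=(0,0), heading=0, pen down
FD 6.2: (0,0) -> (6.2,0) [heading=0, draw]
PD: pen down
FD 1.3: (6.2,0) -> (7.5,0) [heading=0, draw]
RT 90: heading 0 -> 270
RT 135: heading 270 -> 135
BK 12.7: (7.5,0) -> (16.48,-8.98) [heading=135, draw]
FD 4.2: (16.48,-8.98) -> (13.51,-6.01) [heading=135, draw]
FD 11.9: (13.51,-6.01) -> (5.096,2.404) [heading=135, draw]
FD 9.5: (5.096,2.404) -> (-1.622,9.122) [heading=135, draw]
BK 10.9: (-1.622,9.122) -> (6.086,1.414) [heading=135, draw]
Final: pos=(6.086,1.414), heading=135, 7 segment(s) drawn

Start position: (0, 0)
Final position: (6.086, 1.414)
Distance = 6.248; >= 1e-6 -> NOT closed

Answer: no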